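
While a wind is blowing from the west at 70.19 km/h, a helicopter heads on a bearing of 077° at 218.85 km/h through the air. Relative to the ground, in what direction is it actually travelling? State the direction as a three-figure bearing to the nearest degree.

080°

Taking east as x and north as y: velocity relative to the air = (213.241, 49.231) km/h; the air relative to ground = (70.190, 0.000) km/h.
Velocity relative to ground = (213.241, 49.231) + (70.190, 0.000) = (283.431, 49.231) km/h.
Bearing = atan2(283.43, 49.23) = 80.15° clockwise from north.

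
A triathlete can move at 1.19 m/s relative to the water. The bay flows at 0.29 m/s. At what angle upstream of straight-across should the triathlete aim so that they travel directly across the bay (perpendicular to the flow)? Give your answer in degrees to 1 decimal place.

To cancel the current, the upstream component of the triathlete's velocity must equal the flow: 1.19 sin θ = 0.29.
sin θ = 0.29 / 1.19 = 0.2437.
θ = arcsin(0.2437) = 14.105°.

14.1°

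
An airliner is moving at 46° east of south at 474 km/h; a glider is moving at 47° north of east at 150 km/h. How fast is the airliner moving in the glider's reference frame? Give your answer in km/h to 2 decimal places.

499.66 km/h

Taking east as x and north as y: airliner velocity = (340.967, -329.268) km/h; glider velocity = (102.300, 109.703) km/h.
Velocity of airliner relative to glider = (340.967, -329.268) − (102.300, 109.703) = (238.667, -438.971) km/h.
Magnitude = |(238.667, -438.971)| = 499.658 km/h.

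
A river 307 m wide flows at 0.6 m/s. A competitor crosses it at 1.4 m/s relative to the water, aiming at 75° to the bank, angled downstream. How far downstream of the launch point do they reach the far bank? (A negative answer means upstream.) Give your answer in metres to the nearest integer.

218 m

Perpendicular speed = 1.352 m/s; crossing time = 307 / 1.352 = 227.021 s.
Net downstream speed = 0.962 m/s.
Drift = 0.962 × 227.021 = 218.473 m (downstream).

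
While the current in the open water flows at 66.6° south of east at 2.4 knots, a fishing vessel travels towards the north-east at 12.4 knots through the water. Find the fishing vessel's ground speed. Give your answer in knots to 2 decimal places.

11.73 knots

Taking east as x and north as y: velocity relative to the water = (8.768, 8.768) knots; the water relative to ground = (0.953, -2.203) knots.
Velocity relative to ground = (8.768, 8.768) + (0.953, -2.203) = (9.721, 6.566) knots.
Speed = |(9.721, 6.566)| = 11.731 knots.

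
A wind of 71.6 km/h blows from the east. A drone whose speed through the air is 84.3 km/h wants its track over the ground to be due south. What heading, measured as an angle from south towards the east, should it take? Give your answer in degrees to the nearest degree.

The wind pushes perpendicular to the desired track; the heading must have a component into the wind equal to 71.6 km/h: 84.3 sin θ = 71.6.
sin θ = 0.8493, so θ = 58.141°.

58°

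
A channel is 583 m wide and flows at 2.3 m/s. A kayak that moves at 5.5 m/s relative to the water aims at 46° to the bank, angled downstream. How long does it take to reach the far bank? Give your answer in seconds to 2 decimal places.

147.36 s

The component of the kayak's velocity perpendicular to the bank is 5.5 × sin 46° = 3.956 m/s.
The current is parallel to the bank, so it does not affect the crossing time.
Time = 583 / 3.956 = 147.357 s.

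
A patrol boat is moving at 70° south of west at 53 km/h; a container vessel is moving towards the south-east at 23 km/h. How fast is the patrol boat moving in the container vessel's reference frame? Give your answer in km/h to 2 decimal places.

Taking east as x and north as y: patrol boat velocity = (-18.127, -49.804) km/h; container vessel velocity = (16.263, -16.263) km/h.
Velocity of patrol boat relative to container vessel = (-18.127, -49.804) − (16.263, -16.263) = (-34.391, -33.540) km/h.
Magnitude = |(-34.391, -33.540)| = 48.038 km/h.

48.04 km/h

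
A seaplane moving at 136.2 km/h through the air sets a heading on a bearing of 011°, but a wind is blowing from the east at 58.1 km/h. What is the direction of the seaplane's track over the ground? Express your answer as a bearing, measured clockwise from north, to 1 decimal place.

Taking east as x and north as y: velocity relative to the air = (25.988, 133.698) km/h; the air relative to ground = (-58.100, 0.000) km/h.
Velocity relative to ground = (25.988, 133.698) + (-58.100, 0.000) = (-32.112, 133.698) km/h.
Bearing = atan2(-32.11, 133.70) = 346.49° clockwise from north.

346.5°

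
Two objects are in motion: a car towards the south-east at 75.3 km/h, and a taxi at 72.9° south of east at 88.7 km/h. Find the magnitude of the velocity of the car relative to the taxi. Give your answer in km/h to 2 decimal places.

Taking east as x and north as y: car velocity = (53.245, -53.245) km/h; taxi velocity = (26.081, -84.779) km/h.
Velocity of car relative to taxi = (53.245, -53.245) − (26.081, -84.779) = (27.164, 31.534) km/h.
Magnitude = |(27.164, 31.534)| = 41.620 km/h.

41.62 km/h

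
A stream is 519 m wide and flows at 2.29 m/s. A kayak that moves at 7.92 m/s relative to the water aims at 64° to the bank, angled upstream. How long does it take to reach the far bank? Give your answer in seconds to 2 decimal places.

The component of the kayak's velocity perpendicular to the bank is 7.92 × sin 64° = 7.118 m/s.
Only the cross-stream component determines the crossing time; the current contributes nothing perpendicular to the bank.
Time = 519 / 7.118 = 72.909 s.

72.91 s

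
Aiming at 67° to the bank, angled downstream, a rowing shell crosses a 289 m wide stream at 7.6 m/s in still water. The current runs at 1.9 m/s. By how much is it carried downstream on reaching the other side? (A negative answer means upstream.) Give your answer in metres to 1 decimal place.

201.2 m

Perpendicular speed = 6.996 m/s; crossing time = 289 / 6.996 = 41.310 s.
Net downstream speed = 4.870 m/s.
Drift = 4.870 × 41.310 = 201.163 m (downstream).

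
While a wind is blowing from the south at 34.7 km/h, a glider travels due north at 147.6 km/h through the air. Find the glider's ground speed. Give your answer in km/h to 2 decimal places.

Taking east as x and north as y: velocity relative to the air = (0.000, 147.600) km/h; the air relative to ground = (0.000, 34.700) km/h.
Velocity relative to ground = (0.000, 147.600) + (0.000, 34.700) = (0.000, 182.300) km/h.
Speed = |(0.000, 182.300)| = 182.300 km/h.

182.30 km/h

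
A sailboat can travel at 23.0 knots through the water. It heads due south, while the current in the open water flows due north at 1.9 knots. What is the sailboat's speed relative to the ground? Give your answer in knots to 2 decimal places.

21.10 knots

Taking east as x and north as y: velocity relative to the water = (0.000, -23.000) knots; the water relative to ground = (0.000, 1.900) knots.
Velocity relative to ground = (0.000, -23.000) + (0.000, 1.900) = (0.000, -21.100) knots.
Speed = |(0.000, -21.100)| = 21.100 knots.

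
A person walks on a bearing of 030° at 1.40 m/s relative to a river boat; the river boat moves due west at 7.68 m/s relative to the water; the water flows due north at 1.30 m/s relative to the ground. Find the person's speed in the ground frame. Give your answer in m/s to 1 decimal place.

7.4 m/s

In east/north components (m/s): person relative to river boat = (0.700, 1.212); river boat relative to water = (-7.680, 0.000); water relative to ground = (0.000, 1.300).
Sum = (-6.980, 2.512) m/s.
Speed = |(-6.980, 2.512)| = 7.418 m/s.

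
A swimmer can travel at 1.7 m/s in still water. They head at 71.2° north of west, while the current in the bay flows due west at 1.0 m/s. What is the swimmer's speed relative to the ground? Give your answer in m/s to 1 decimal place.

2.2 m/s

Taking east as x and north as y: velocity relative to the water = (-0.548, 1.609) m/s; the water relative to ground = (-1.000, 0.000) m/s.
Velocity relative to ground = (-0.548, 1.609) + (-1.000, 0.000) = (-1.548, 1.609) m/s.
Speed = |(-1.548, 1.609)| = 2.233 m/s.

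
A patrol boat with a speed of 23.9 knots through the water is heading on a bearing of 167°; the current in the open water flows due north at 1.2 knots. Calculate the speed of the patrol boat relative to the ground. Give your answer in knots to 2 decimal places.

Taking east as x and north as y: velocity relative to the water = (5.376, -23.287) knots; the water relative to ground = (0.000, 1.200) knots.
Velocity relative to ground = (5.376, -23.287) + (0.000, 1.200) = (5.376, -22.087) knots.
Speed = |(5.376, -22.087)| = 22.732 knots.

22.73 knots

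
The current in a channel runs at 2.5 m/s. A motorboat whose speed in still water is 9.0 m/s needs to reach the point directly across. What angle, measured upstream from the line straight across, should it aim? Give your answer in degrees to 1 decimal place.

To cancel the current, the upstream component of the motorboat's velocity must equal the flow: 9.0 sin θ = 2.5.
sin θ = 2.5 / 9.0 = 0.2778.
θ = arcsin(0.2778) = 16.128°.

16.1°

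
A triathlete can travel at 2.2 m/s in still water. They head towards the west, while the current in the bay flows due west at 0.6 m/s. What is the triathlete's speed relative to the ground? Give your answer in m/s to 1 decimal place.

2.8 m/s

Taking east as x and north as y: velocity relative to the water = (-2.200, 0.000) m/s; the water relative to ground = (-0.600, 0.000) m/s.
Velocity relative to ground = (-2.200, 0.000) + (-0.600, 0.000) = (-2.800, 0.000) m/s.
Speed = |(-2.800, 0.000)| = 2.800 m/s.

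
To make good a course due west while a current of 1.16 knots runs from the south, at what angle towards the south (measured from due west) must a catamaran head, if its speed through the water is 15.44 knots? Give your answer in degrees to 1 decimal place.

4.3°

The current pushes perpendicular to the desired track; the heading must have a component into the current equal to 1.16 knots: 15.44 sin θ = 1.16.
sin θ = 0.0751, so θ = 4.309°.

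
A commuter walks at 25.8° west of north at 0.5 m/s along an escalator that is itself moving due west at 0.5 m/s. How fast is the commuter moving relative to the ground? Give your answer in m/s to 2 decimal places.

Taking east as x and north as y: escalator velocity = (-0.500, 0.000) m/s; commuter velocity relative to escalator = (-0.218, 0.450) m/s.
Velocity relative to ground = (-0.500, 0.000) + (-0.218, 0.450) = (-0.718, 0.450) m/s.
Speed = |(-0.718, 0.450)| = 0.847 m/s.

0.85 m/s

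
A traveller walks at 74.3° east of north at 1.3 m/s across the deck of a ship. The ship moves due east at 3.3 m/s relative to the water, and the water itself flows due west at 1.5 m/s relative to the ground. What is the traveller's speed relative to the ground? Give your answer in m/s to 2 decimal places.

3.07 m/s

In east/north components (m/s): traveller relative to ship = (1.251, 0.352); ship relative to water = (3.300, 0.000); water relative to ground = (-1.500, 0.000).
Sum = (3.051, 0.352) m/s.
Speed = |(3.051, 0.352)| = 3.072 m/s.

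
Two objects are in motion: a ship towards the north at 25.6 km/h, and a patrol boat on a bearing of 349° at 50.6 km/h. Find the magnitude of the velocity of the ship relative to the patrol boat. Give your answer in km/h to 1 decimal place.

Taking east as x and north as y: ship velocity = (0.000, 25.600) km/h; patrol boat velocity = (-9.655, 49.670) km/h.
Velocity of ship relative to patrol boat = (0.000, 25.600) − (-9.655, 49.670) = (9.655, -24.070) km/h.
Magnitude = |(9.655, -24.070)| = 25.935 km/h.

25.9 km/h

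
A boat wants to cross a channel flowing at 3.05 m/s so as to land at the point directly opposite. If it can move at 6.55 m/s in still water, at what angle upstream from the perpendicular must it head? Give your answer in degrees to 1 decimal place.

27.8°

To cancel the current, the upstream component of the boat's velocity must equal the flow: 6.55 sin θ = 3.05.
sin θ = 3.05 / 6.55 = 0.4656.
θ = arcsin(0.4656) = 27.752°.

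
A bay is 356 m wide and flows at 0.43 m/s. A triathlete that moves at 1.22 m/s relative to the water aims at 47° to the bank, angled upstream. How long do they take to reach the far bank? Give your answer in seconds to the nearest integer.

399 s

The component of the triathlete's velocity perpendicular to the bank is 1.22 × sin 47° = 0.892 m/s.
Only the cross-stream component determines the crossing time; the current contributes nothing perpendicular to the bank.
Time = 356 / 0.892 = 398.991 s.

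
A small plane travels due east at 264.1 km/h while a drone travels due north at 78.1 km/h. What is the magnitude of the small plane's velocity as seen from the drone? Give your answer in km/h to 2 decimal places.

275.41 km/h

Taking east as x and north as y: small plane velocity = (264.100, 0.000) km/h; drone velocity = (0.000, 78.100) km/h.
Velocity of small plane relative to drone = (264.100, 0.000) − (0.000, 78.100) = (264.100, -78.100) km/h.
Magnitude = |(264.100, -78.100)| = 275.406 km/h.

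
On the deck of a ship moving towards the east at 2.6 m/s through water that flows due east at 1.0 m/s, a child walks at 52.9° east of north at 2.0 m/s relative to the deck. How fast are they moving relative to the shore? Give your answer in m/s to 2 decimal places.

5.33 m/s

In east/north components (m/s): child relative to ship = (1.595, 1.206); ship relative to water = (2.600, 0.000); water relative to ground = (1.000, 0.000).
Sum = (5.195, 1.206) m/s.
Speed = |(5.195, 1.206)| = 5.333 m/s.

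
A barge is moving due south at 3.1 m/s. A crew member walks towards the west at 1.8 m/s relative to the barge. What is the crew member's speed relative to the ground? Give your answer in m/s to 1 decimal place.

3.6 m/s

Taking east as x and north as y: barge velocity = (0.000, -3.100) m/s; crew member velocity relative to barge = (-1.800, 0.000) m/s.
Velocity relative to ground = (0.000, -3.100) + (-1.800, 0.000) = (-1.800, -3.100) m/s.
Speed = |(-1.800, -3.100)| = 3.585 m/s.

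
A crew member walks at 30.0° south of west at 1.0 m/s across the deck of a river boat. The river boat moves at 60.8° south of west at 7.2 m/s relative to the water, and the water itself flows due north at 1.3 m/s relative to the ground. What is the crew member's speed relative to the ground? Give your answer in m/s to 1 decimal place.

7.0 m/s

In east/north components (m/s): crew member relative to river boat = (-0.866, -0.500); river boat relative to water = (-3.513, -6.285); water relative to ground = (0.000, 1.300).
Sum = (-4.379, -5.485) m/s.
Speed = |(-4.379, -5.485)| = 7.018 m/s.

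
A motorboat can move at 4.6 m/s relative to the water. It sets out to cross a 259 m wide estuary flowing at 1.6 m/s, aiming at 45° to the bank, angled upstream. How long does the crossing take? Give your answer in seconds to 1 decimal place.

The component of the motorboat's velocity perpendicular to the bank is 4.6 × sin 45° = 3.253 m/s.
Only the cross-stream component determines the crossing time; the current contributes nothing perpendicular to the bank.
Time = 259 / 3.253 = 79.626 s.

79.6 s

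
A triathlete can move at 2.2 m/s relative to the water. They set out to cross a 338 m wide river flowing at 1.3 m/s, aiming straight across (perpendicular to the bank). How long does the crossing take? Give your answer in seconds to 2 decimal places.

The component of the triathlete's velocity perpendicular to the bank is 2.2 m/s.
The flow acts along the bank and has no component across it.
Time = 338 / 2.200 = 153.636 s.

153.64 s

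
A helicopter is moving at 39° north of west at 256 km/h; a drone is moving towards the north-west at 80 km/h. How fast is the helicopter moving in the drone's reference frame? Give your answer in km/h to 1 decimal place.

176.6 km/h

Taking east as x and north as y: helicopter velocity = (-198.949, 161.106) km/h; drone velocity = (-56.569, 56.569) km/h.
Velocity of helicopter relative to drone = (-198.949, 161.106) − (-56.569, 56.569) = (-142.381, 104.537) km/h.
Magnitude = |(-142.381, 104.537)| = 176.636 km/h.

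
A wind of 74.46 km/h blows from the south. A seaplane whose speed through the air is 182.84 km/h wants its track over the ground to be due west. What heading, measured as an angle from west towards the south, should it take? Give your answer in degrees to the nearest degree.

The wind pushes perpendicular to the desired track; the heading must have a component into the wind equal to 74.46 km/h: 182.84 sin θ = 74.46.
sin θ = 0.4072, so θ = 24.032°.

24°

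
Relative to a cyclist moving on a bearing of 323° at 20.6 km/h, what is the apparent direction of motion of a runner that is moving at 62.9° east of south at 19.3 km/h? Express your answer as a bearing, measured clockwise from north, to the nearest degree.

130°

Taking east as x and north as y: runner velocity = (17.181, -8.792) km/h; cyclist velocity = (-12.397, 16.452) km/h.
Velocity of runner relative to cyclist = (17.181, -8.792) − (-12.397, 16.452) = (29.578, -25.244) km/h.
Bearing = atan2(29.58, -25.24) = 130.48° clockwise from north.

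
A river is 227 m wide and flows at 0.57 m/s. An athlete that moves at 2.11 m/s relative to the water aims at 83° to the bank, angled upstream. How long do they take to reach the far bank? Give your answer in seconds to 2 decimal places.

The component of the athlete's velocity perpendicular to the bank is 2.11 × sin 83° = 2.094 m/s.
Only the cross-stream component determines the crossing time; the current contributes nothing perpendicular to the bank.
Time = 227 / 2.094 = 108.391 s.

108.39 s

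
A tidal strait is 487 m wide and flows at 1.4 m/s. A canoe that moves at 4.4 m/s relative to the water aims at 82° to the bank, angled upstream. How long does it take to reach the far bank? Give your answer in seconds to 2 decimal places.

111.77 s

The component of the canoe's velocity perpendicular to the bank is 4.4 × sin 82° = 4.357 m/s.
The flow acts along the bank and has no component across it.
Time = 487 / 4.357 = 111.770 s.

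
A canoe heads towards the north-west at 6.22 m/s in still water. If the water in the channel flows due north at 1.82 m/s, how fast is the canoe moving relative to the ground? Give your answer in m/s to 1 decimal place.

7.6 m/s

Taking east as x and north as y: velocity relative to the water = (-4.398, 4.398) m/s; the water relative to ground = (0.000, 1.820) m/s.
Velocity relative to ground = (-4.398, 4.398) + (0.000, 1.820) = (-4.398, 6.218) m/s.
Speed = |(-4.398, 6.218)| = 7.616 m/s.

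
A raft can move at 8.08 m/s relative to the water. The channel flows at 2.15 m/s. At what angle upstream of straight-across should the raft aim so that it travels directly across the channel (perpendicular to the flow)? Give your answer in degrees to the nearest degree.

15°

To cancel the current, the upstream component of the raft's velocity must equal the flow: 8.08 sin θ = 2.15.
sin θ = 2.15 / 8.08 = 0.2661.
θ = arcsin(0.2661) = 15.432°.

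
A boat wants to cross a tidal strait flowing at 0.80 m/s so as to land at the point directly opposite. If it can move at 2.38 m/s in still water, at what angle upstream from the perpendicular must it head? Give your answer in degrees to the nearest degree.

20°

To cancel the current, the upstream component of the boat's velocity must equal the flow: 2.38 sin θ = 0.80.
sin θ = 0.80 / 2.38 = 0.3361.
θ = arcsin(0.3361) = 19.642°.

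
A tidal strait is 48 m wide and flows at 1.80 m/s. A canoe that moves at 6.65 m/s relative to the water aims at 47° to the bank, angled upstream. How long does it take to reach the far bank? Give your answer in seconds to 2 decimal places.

9.87 s

The component of the canoe's velocity perpendicular to the bank is 6.65 × sin 47° = 4.864 m/s.
The current is parallel to the bank, so it does not affect the crossing time.
Time = 48 / 4.864 = 9.869 s.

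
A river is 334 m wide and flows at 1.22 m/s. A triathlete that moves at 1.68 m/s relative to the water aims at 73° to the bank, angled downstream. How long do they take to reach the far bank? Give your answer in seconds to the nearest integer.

The component of the triathlete's velocity perpendicular to the bank is 1.68 × sin 73° = 1.607 m/s.
Only the cross-stream component determines the crossing time; the current contributes nothing perpendicular to the bank.
Time = 334 / 1.607 = 207.893 s.

208 s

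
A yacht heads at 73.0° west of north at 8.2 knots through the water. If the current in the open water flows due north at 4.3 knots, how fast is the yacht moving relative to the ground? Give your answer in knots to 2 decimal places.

Taking east as x and north as y: velocity relative to the water = (-7.842, 2.397) knots; the water relative to ground = (0.000, 4.300) knots.
Velocity relative to ground = (-7.842, 2.397) + (0.000, 4.300) = (-7.842, 6.697) knots.
Speed = |(-7.842, 6.697)| = 10.313 knots.

10.31 knots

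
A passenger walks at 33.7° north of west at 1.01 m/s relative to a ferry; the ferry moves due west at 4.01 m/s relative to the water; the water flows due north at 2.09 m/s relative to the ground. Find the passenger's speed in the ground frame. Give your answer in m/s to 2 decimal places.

In east/north components (m/s): passenger relative to ferry = (-0.840, 0.560); ferry relative to water = (-4.010, 0.000); water relative to ground = (0.000, 2.090).
Sum = (-4.850, 2.650) m/s.
Speed = |(-4.850, 2.650)| = 5.527 m/s.

5.53 m/s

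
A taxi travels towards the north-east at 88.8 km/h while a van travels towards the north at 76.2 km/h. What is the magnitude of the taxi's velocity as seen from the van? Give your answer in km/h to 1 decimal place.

Taking east as x and north as y: taxi velocity = (62.791, 62.791) km/h; van velocity = (0.000, 76.200) km/h.
Velocity of taxi relative to van = (62.791, 62.791) − (0.000, 76.200) = (62.791, -13.409) km/h.
Magnitude = |(62.791, -13.409)| = 64.207 km/h.

64.2 km/h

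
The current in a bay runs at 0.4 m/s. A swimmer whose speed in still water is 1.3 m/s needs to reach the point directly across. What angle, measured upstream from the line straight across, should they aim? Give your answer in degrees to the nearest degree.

To cancel the current, the upstream component of the swimmer's velocity must equal the flow: 1.3 sin θ = 0.4.
sin θ = 0.4 / 1.3 = 0.3077.
θ = arcsin(0.3077) = 17.920°.

18°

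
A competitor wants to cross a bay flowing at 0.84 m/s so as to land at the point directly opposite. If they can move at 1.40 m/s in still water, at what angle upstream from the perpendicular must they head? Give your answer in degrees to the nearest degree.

To cancel the current, the upstream component of the competitor's velocity must equal the flow: 1.40 sin θ = 0.84.
sin θ = 0.84 / 1.40 = 0.6000.
θ = arcsin(0.6000) = 36.870°.

37°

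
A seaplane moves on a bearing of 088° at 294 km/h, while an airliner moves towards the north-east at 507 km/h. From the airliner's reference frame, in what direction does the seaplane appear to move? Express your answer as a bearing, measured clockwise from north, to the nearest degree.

191°

Taking east as x and north as y: seaplane velocity = (293.821, 10.260) km/h; airliner velocity = (358.503, 358.503) km/h.
Velocity of seaplane relative to airliner = (293.821, 10.260) − (358.503, 358.503) = (-64.682, -348.243) km/h.
Bearing = atan2(-64.68, -348.24) = 190.52° clockwise from north.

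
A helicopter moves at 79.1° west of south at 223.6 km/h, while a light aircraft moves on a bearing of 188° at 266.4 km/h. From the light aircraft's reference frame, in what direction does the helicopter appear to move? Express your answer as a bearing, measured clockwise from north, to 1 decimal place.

320.5°

Taking east as x and north as y: helicopter velocity = (-219.566, -42.282) km/h; light aircraft velocity = (-37.076, -263.807) km/h.
Velocity of helicopter relative to light aircraft = (-219.566, -42.282) − (-37.076, -263.807) = (-182.490, 221.526) km/h.
Bearing = atan2(-182.49, 221.53) = 320.52° clockwise from north.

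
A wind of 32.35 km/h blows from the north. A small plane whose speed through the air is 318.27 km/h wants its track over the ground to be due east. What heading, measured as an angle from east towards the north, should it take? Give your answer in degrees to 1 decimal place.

The wind pushes perpendicular to the desired track; the heading must have a component into the wind equal to 32.35 km/h: 318.27 sin θ = 32.35.
sin θ = 0.1016, so θ = 5.834°.

5.8°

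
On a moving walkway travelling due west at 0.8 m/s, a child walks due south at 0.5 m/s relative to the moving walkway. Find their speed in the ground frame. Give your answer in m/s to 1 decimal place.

Taking east as x and north as y: moving walkway velocity = (-0.800, 0.000) m/s; child velocity relative to moving walkway = (0.000, -0.500) m/s.
Velocity relative to ground = (-0.800, 0.000) + (0.000, -0.500) = (-0.800, -0.500) m/s.
Speed = |(-0.800, -0.500)| = 0.943 m/s.

0.9 m/s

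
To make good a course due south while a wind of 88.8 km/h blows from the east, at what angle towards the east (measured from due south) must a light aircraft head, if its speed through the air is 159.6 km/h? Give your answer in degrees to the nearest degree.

The wind pushes perpendicular to the desired track; the heading must have a component into the wind equal to 88.8 km/h: 159.6 sin θ = 88.8.
sin θ = 0.5564, so θ = 33.807°.

34°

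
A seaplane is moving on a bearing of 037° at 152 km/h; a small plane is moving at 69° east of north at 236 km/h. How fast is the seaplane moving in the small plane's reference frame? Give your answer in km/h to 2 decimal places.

134.01 km/h

Taking east as x and north as y: seaplane velocity = (91.476, 121.393) km/h; small plane velocity = (220.325, 84.575) km/h.
Velocity of seaplane relative to small plane = (91.476, 121.393) − (220.325, 84.575) = (-128.849, 36.818) km/h.
Magnitude = |(-128.849, 36.818)| = 134.006 km/h.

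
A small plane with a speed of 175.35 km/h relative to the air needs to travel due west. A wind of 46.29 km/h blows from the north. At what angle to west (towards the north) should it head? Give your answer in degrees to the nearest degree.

15°

The wind pushes perpendicular to the desired track; the heading must have a component into the wind equal to 46.29 km/h: 175.35 sin θ = 46.29.
sin θ = 0.2640, so θ = 15.307°.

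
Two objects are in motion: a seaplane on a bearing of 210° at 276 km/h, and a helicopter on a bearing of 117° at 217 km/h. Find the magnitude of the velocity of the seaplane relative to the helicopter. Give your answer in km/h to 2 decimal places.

359.91 km/h

Taking east as x and north as y: seaplane velocity = (-138.000, -239.023) km/h; helicopter velocity = (193.348, -98.516) km/h.
Velocity of seaplane relative to helicopter = (-138.000, -239.023) − (193.348, -98.516) = (-331.348, -140.507) km/h.
Magnitude = |(-331.348, -140.507)| = 359.908 km/h.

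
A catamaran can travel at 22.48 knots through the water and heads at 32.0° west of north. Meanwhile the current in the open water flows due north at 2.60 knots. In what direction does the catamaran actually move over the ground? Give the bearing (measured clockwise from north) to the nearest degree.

331°

Taking east as x and north as y: velocity relative to the water = (-11.913, 19.064) knots; the water relative to ground = (0.000, 2.600) knots.
Velocity relative to ground = (-11.913, 19.064) + (0.000, 2.600) = (-11.913, 21.664) knots.
Bearing = atan2(-11.91, 21.66) = 331.19° clockwise from north.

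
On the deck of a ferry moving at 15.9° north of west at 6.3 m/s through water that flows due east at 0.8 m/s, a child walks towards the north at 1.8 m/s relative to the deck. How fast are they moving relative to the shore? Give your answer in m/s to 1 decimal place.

In east/north components (m/s): child relative to ferry = (0.000, 1.800); ferry relative to water = (-6.059, 1.726); water relative to ground = (0.800, 0.000).
Sum = (-5.259, 3.526) m/s.
Speed = |(-5.259, 3.526)| = 6.332 m/s.

6.3 m/s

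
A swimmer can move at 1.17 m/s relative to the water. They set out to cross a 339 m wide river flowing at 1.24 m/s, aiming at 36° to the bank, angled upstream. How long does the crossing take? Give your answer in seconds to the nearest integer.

The component of the swimmer's velocity perpendicular to the bank is 1.17 × sin 36° = 0.688 m/s.
The flow acts along the bank and has no component across it.
Time = 339 / 0.688 = 492.941 s.

493 s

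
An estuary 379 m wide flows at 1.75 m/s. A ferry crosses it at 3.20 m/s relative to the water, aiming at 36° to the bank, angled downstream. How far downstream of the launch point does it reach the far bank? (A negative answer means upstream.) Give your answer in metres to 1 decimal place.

Perpendicular speed = 1.881 m/s; crossing time = 379 / 1.881 = 201.498 s.
Net downstream speed = 4.339 m/s.
Drift = 4.339 × 201.498 = 874.270 m (downstream).

874.3 m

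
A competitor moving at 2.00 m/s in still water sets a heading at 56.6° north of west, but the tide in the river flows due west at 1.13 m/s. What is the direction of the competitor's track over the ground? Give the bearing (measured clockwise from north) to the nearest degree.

307°

Taking east as x and north as y: velocity relative to the water = (-1.101, 1.670) m/s; the water relative to ground = (-1.130, 0.000) m/s.
Velocity relative to ground = (-1.101, 1.670) + (-1.130, 0.000) = (-2.231, 1.670) m/s.
Bearing = atan2(-2.23, 1.67) = 306.81° clockwise from north.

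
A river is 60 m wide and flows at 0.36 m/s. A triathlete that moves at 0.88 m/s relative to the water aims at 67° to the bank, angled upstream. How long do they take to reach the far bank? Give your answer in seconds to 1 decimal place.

The component of the triathlete's velocity perpendicular to the bank is 0.88 × sin 67° = 0.810 m/s.
The flow acts along the bank and has no component across it.
Time = 60 / 0.810 = 74.070 s.

74.1 s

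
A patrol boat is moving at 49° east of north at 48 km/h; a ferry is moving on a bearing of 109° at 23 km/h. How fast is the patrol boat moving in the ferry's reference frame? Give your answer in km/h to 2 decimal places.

Taking east as x and north as y: patrol boat velocity = (36.226, 31.491) km/h; ferry velocity = (21.747, -7.488) km/h.
Velocity of patrol boat relative to ferry = (36.226, 31.491) − (21.747, -7.488) = (14.479, 38.979) km/h.
Magnitude = |(14.479, 38.979)| = 41.581 km/h.

41.58 km/h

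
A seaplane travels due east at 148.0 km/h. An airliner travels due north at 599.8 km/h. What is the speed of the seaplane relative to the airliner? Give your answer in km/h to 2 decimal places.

Taking east as x and north as y: seaplane velocity = (148.000, 0.000) km/h; airliner velocity = (0.000, 599.800) km/h.
Velocity of seaplane relative to airliner = (148.000, 0.000) − (0.000, 599.800) = (148.000, -599.800) km/h.
Magnitude = |(148.000, -599.800)| = 617.790 km/h.

617.79 km/h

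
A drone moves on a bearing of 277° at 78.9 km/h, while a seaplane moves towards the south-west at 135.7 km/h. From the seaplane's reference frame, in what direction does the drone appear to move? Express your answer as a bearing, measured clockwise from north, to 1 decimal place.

009.5°

Taking east as x and north as y: drone velocity = (-78.312, 9.615) km/h; seaplane velocity = (-95.954, -95.954) km/h.
Velocity of drone relative to seaplane = (-78.312, 9.615) − (-95.954, -95.954) = (17.642, 105.570) km/h.
Bearing = atan2(17.64, 105.57) = 9.49° clockwise from north.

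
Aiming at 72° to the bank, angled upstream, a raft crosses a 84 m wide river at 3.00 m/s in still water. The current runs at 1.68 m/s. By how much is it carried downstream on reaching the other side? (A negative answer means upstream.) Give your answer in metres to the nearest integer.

Perpendicular speed = 2.853 m/s; crossing time = 84 / 2.853 = 29.441 s.
Net downstream speed = 0.753 m/s.
Drift = 0.753 × 29.441 = 22.168 m (downstream).

22 m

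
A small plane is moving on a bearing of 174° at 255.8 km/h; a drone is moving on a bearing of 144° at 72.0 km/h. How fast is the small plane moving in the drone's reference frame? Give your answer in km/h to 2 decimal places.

Taking east as x and north as y: small plane velocity = (26.738, -254.399) km/h; drone velocity = (42.321, -58.249) km/h.
Velocity of small plane relative to drone = (26.738, -254.399) − (42.321, -58.249) = (-15.582, -196.149) km/h.
Magnitude = |(-15.582, -196.149)| = 196.767 km/h.

196.77 km/h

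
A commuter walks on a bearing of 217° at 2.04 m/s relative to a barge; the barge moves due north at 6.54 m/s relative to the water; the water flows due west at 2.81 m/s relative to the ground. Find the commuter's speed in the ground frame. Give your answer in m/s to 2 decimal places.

In east/north components (m/s): commuter relative to barge = (-1.228, -1.629); barge relative to water = (0.000, 6.540); water relative to ground = (-2.810, 0.000).
Sum = (-4.038, 4.911) m/s.
Speed = |(-4.038, 4.911)| = 6.358 m/s.

6.36 m/s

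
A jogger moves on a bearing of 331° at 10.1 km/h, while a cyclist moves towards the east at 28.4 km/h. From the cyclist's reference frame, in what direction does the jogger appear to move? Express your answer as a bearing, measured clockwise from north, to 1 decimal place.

284.9°

Taking east as x and north as y: jogger velocity = (-4.897, 8.834) km/h; cyclist velocity = (28.400, 0.000) km/h.
Velocity of jogger relative to cyclist = (-4.897, 8.834) − (28.400, 0.000) = (-33.297, 8.834) km/h.
Bearing = atan2(-33.30, 8.83) = 284.86° clockwise from north.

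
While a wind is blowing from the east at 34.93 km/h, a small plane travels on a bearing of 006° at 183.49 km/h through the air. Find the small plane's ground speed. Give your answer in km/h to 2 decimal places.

183.16 km/h

Taking east as x and north as y: velocity relative to the air = (19.180, 182.485) km/h; the air relative to ground = (-34.930, 0.000) km/h.
Velocity relative to ground = (19.180, 182.485) + (-34.930, 0.000) = (-15.750, 182.485) km/h.
Speed = |(-15.750, 182.485)| = 183.163 km/h.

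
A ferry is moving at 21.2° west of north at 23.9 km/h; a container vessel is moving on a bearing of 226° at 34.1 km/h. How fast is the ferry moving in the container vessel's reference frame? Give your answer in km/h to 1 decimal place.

Taking east as x and north as y: ferry velocity = (-8.643, 22.283) km/h; container vessel velocity = (-24.529, -23.688) km/h.
Velocity of ferry relative to container vessel = (-8.643, 22.283) − (-24.529, -23.688) = (15.887, 45.970) km/h.
Magnitude = |(15.887, 45.970)| = 48.638 km/h.

48.6 km/h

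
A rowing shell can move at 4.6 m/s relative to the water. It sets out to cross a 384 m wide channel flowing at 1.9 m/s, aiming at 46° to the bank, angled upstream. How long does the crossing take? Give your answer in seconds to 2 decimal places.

The component of the rowing shell's velocity perpendicular to the bank is 4.6 × sin 46° = 3.309 m/s.
The current is parallel to the bank, so it does not affect the crossing time.
Time = 384 / 3.309 = 116.048 s.

116.05 s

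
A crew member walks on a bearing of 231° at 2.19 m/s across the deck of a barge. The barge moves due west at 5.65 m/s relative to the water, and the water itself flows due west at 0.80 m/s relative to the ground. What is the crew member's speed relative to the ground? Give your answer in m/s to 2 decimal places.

8.27 m/s

In east/north components (m/s): crew member relative to barge = (-1.702, -1.378); barge relative to water = (-5.650, 0.000); water relative to ground = (-0.800, 0.000).
Sum = (-8.152, -1.378) m/s.
Speed = |(-8.152, -1.378)| = 8.268 m/s.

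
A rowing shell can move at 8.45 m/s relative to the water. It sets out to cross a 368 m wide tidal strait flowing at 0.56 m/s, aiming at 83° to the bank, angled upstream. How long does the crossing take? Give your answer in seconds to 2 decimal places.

43.88 s

The component of the rowing shell's velocity perpendicular to the bank is 8.45 × sin 83° = 8.387 m/s.
The flow acts along the bank and has no component across it.
Time = 368 / 8.387 = 43.877 s.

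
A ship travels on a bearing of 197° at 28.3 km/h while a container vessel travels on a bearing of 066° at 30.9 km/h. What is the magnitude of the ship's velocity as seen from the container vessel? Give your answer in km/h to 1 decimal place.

Taking east as x and north as y: ship velocity = (-8.274, -27.063) km/h; container vessel velocity = (28.229, 12.568) km/h.
Velocity of ship relative to container vessel = (-8.274, -27.063) − (28.229, 12.568) = (-36.503, -39.632) km/h.
Magnitude = |(-36.503, -39.632)| = 53.880 km/h.

53.9 km/h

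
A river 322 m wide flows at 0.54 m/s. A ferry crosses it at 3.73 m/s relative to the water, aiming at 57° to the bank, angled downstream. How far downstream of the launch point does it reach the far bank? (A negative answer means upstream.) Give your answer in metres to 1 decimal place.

264.7 m

Perpendicular speed = 3.128 m/s; crossing time = 322 / 3.128 = 102.933 s.
Net downstream speed = 2.572 m/s.
Drift = 2.572 × 102.933 = 264.693 m (downstream).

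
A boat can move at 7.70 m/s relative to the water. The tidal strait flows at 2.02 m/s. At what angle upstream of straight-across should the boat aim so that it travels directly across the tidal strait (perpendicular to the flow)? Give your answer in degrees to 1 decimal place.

To cancel the current, the upstream component of the boat's velocity must equal the flow: 7.70 sin θ = 2.02.
sin θ = 2.02 / 7.70 = 0.2623.
θ = arcsin(0.2623) = 15.209°.

15.2°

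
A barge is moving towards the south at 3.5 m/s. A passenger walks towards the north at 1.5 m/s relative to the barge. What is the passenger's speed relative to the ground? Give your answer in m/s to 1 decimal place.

Taking east as x and north as y: barge velocity = (0.000, -3.500) m/s; passenger velocity relative to barge = (0.000, 1.500) m/s.
Velocity relative to ground = (0.000, -3.500) + (0.000, 1.500) = (0.000, -2.000) m/s.
Speed = |(0.000, -2.000)| = 2.000 m/s.

2.0 m/s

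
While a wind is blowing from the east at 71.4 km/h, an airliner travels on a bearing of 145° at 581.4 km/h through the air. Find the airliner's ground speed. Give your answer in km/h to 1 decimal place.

543.6 km/h

Taking east as x and north as y: velocity relative to the air = (333.477, -476.255) km/h; the air relative to ground = (-71.400, 0.000) km/h.
Velocity relative to ground = (333.477, -476.255) + (-71.400, 0.000) = (262.077, -476.255) km/h.
Speed = |(262.077, -476.255)| = 543.602 km/h.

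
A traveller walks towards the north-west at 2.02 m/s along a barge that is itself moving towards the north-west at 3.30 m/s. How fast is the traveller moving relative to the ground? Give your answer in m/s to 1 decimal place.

Taking east as x and north as y: barge velocity = (-2.333, 2.333) m/s; traveller velocity relative to barge = (-1.428, 1.428) m/s.
Velocity relative to ground = (-2.333, 2.333) + (-1.428, 1.428) = (-3.762, 3.762) m/s.
Speed = |(-3.762, 3.762)| = 5.320 m/s.

5.3 m/s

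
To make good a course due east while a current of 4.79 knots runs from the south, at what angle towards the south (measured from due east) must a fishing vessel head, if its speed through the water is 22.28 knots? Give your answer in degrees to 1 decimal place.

The current pushes perpendicular to the desired track; the heading must have a component into the current equal to 4.79 knots: 22.28 sin θ = 4.79.
sin θ = 0.2150, so θ = 12.415°.

12.4°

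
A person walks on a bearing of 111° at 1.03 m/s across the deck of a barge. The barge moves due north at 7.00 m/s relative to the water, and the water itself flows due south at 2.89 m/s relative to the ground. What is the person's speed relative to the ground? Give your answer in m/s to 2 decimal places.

3.86 m/s

In east/north components (m/s): person relative to barge = (0.962, -0.369); barge relative to water = (0.000, 7.000); water relative to ground = (0.000, -2.890).
Sum = (0.962, 3.741) m/s.
Speed = |(0.962, 3.741)| = 3.862 m/s.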